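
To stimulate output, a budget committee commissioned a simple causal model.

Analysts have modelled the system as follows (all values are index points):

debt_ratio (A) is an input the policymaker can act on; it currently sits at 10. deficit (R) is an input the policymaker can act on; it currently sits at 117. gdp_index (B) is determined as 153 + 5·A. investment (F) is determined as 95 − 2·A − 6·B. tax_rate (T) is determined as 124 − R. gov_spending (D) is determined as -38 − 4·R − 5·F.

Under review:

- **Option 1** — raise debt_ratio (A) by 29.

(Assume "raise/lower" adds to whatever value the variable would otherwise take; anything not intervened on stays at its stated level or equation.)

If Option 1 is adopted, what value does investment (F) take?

-2071

Option 1 (A + 29):
  A = 10 + 29 = 39
  B = 153 + 5·39 = 348
  F = 95 − 2·39 − 6·348 = -2071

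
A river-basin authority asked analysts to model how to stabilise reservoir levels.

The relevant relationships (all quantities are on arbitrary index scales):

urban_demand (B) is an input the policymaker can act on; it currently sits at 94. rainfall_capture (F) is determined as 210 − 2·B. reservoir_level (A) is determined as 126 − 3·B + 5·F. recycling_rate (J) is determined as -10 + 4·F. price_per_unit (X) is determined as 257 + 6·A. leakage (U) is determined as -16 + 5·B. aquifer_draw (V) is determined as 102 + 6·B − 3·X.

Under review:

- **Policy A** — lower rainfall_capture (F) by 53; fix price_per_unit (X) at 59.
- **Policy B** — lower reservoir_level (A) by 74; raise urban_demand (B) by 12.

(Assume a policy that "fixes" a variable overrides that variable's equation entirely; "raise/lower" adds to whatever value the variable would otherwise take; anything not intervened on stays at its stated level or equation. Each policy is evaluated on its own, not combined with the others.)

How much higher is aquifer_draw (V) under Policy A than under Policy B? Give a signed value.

-4446

Policy A (F − 53, X := 59):
  B = 94
  F = 210 − 2·94 (−53 from intervention) = -31
  A = 126 − 3·94 + 5·(-31) = -311
  X = 59
  V = 102 + 6·94 − 3·59 = 489
Policy B (A − 74, B + 12):
  B = 94 + 12 = 106
  F = 210 − 2·106 = -2
  A = 126 − 3·106 + 5·(-2) (−74 from intervention) = -276
  X = 257 + 6·(-276) = -1399
  V = 102 + 6·106 − 3·(-1399) = 4935
V: 489 − 4935 = -4446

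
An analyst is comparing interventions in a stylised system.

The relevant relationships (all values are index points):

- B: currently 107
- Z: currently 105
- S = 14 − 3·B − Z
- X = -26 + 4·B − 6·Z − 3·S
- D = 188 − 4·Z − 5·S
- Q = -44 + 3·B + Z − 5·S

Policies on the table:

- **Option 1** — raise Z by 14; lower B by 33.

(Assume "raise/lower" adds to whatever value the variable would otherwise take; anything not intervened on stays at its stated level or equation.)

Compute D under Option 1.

Option 1 (Z + 14, B − 33):
  B = 107 − 33 = 74
  Z = 105 + 14 = 119
  S = 14 − 3·74 − 119 = -327
  D = 188 − 4·119 − 5·(-327) = 1347

1347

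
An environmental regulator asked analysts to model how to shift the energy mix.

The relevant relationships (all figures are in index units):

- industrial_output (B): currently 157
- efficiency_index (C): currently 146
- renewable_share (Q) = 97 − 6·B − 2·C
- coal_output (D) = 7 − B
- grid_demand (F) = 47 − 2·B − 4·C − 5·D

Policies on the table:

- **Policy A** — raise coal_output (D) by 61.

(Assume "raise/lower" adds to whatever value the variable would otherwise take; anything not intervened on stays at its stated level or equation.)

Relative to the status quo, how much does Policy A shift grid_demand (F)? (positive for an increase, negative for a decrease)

Baseline:
  B = 157
  C = 146
  D = 7 − 157 = -150
  F = 47 − 2·157 − 4·146 − 5·(-150) = -101
Policy A (D + 61):
  B = 157
  C = 146
  D = 7 − 157 (+61 from intervention) = -89
  F = 47 − 2·157 − 4·146 − 5·(-89) = -406
Change in F: -406 − (-101) = -305

-305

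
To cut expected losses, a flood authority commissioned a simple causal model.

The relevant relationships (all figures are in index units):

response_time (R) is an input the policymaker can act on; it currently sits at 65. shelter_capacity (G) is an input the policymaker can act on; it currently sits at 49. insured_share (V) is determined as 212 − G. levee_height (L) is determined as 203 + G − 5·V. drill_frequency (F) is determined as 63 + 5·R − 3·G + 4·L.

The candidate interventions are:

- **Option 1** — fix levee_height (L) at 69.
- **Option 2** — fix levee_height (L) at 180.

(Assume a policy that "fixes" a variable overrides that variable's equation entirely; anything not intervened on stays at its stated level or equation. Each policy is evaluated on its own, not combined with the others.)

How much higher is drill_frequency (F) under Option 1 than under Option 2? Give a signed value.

-444

Option 1 (L := 69):
  R = 65
  G = 49
  V = 212 − 49 = 163
  L = 69
  F = 63 + 5·65 − 3·49 + 4·69 = 517
Option 2 (L := 180):
  R = 65
  G = 49
  V = 212 − 49 = 163
  L = 180
  F = 63 + 5·65 − 3·49 + 4·180 = 961
F: 517 − 961 = -444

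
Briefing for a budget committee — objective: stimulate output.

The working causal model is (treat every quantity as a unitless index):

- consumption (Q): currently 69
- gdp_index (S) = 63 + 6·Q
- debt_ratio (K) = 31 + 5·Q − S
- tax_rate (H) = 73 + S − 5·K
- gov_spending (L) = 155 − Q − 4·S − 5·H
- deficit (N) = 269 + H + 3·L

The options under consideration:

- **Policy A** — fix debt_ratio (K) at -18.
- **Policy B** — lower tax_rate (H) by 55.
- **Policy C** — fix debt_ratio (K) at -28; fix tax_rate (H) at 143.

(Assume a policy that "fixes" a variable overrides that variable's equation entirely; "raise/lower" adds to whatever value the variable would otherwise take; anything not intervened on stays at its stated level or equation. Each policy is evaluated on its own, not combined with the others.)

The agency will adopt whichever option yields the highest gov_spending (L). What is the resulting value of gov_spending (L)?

Policy A (K := -18):
  Q = 69
  S = 63 + 6·69 = 477
  K = -18
  H = 73 + 477 − 5·(-18) = 640
  L = 155 − 69 − 4·477 − 5·640 = -5022
Policy B (H − 55):
  Q = 69
  S = 63 + 6·69 = 477
  K = 31 + 5·69 − 477 = -101
  H = 73 + 477 − 5·(-101) (−55 from intervention) = 1000
  L = 155 − 69 − 4·477 − 5·1000 = -6822
Policy C (K := -28, H := 143):
  Q = 69
  S = 63 + 6·69 = 477
  K = -28
  H = 143
  L = 155 − 69 − 4·477 − 5·143 = -2537
Comparing — Policy A: L=-5022, Policy B: L=-6822, Policy C: L=-2537. Highest is -2537 (Policy C).

-2537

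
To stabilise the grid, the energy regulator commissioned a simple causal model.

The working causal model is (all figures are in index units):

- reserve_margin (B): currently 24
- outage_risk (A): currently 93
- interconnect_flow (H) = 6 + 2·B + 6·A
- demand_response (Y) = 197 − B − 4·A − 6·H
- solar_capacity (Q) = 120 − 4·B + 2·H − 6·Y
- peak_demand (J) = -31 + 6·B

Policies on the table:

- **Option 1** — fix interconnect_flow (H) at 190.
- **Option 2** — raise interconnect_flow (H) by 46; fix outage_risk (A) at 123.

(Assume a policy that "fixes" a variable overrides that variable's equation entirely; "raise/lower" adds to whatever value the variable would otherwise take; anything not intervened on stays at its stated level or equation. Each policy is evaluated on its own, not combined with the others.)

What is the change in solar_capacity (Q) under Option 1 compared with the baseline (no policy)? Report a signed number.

-16036

Baseline:
  B = 24
  A = 93
  H = 6 + 2·24 + 6·93 = 612
  Y = 197 − 24 − 4·93 − 6·612 = -3871
  Q = 120 − 4·24 + 2·612 − 6·(-3871) = 24474
Option 1 (H := 190):
  B = 24
  A = 93
  H = 190
  Y = 197 − 24 − 4·93 − 6·190 = -1339
  Q = 120 − 4·24 + 2·190 − 6·(-1339) = 8438
Change in Q: 8438 − 24474 = -16036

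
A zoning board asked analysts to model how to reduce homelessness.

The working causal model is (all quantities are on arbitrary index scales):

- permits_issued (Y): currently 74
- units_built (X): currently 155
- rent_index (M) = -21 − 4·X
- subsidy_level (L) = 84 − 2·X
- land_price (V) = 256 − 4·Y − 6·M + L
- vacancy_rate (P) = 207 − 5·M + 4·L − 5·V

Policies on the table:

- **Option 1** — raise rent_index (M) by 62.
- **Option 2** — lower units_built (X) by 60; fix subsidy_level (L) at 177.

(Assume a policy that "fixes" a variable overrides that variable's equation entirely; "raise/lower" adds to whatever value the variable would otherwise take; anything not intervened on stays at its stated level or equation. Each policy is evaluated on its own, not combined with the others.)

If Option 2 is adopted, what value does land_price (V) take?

2543

Option 2 (X − 60, L := 177):
  Y = 74
  X = 155 − 60 = 95
  M = -21 − 4·95 = -401
  L = 177
  V = 256 − 4·74 − 6·(-401) + 177 = 2543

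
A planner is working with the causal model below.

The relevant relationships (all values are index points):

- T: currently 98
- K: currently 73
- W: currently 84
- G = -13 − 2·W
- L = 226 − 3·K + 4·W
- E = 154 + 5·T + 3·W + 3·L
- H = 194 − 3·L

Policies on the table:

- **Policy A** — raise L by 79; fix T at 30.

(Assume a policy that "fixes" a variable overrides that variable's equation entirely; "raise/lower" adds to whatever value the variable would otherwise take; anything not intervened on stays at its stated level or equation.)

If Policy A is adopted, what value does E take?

1822

Policy A (L + 79, T := 30):
  T = 30
  K = 73
  W = 84
  L = 226 − 3·73 + 4·84 (+79 from intervention) = 422
  E = 154 + 5·30 + 3·84 + 3·422 = 1822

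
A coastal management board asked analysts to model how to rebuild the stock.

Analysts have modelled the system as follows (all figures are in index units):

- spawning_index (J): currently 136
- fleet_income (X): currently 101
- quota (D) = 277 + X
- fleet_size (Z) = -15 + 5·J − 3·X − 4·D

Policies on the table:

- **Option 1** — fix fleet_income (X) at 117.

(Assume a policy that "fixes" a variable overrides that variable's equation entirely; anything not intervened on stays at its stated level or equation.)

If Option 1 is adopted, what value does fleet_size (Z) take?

-1262

Option 1 (X := 117):
  J = 136
  X = 117
  D = 277 + 117 = 394
  Z = -15 + 5·136 − 3·117 − 4·394 = -1262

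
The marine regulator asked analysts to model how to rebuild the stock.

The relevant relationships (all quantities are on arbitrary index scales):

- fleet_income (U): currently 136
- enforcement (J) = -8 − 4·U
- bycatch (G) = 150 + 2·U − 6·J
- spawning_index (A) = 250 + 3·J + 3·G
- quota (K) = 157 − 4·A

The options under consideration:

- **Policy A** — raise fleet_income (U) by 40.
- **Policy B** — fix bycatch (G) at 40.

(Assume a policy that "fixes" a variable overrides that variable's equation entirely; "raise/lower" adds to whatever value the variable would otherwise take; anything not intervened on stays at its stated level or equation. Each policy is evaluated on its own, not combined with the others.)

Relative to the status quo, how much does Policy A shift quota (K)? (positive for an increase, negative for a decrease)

-10560

Baseline:
  U = 136
  J = -8 − 4·136 = -552
  G = 150 + 2·136 − 6·(-552) = 3734
  A = 250 + 3·(-552) + 3·3734 = 9796
  K = 157 − 4·9796 = -39027
Policy A (U + 40):
  U = 136 + 40 = 176
  J = -8 − 4·176 = -712
  G = 150 + 2·176 − 6·(-712) = 4774
  A = 250 + 3·(-712) + 3·4774 = 12436
  K = 157 − 4·12436 = -49587
Change in K: -49587 − (-39027) = -10560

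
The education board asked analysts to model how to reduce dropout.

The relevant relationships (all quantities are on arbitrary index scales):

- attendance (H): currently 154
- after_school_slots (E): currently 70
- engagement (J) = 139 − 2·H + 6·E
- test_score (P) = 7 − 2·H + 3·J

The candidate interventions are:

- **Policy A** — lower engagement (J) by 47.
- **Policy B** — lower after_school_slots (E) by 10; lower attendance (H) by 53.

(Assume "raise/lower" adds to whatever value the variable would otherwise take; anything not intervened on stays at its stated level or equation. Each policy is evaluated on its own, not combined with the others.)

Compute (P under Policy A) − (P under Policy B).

-385

Policy A (J − 47):
  H = 154
  E = 70
  J = 139 − 2·154 + 6·70 (−47 from intervention) = 204
  P = 7 − 2·154 + 3·204 = 311
Policy B (E − 10, H − 53):
  H = 154 − 53 = 101
  E = 70 − 10 = 60
  J = 139 − 2·101 + 6·60 = 297
  P = 7 − 2·101 + 3·297 = 696
P: 311 − 696 = -385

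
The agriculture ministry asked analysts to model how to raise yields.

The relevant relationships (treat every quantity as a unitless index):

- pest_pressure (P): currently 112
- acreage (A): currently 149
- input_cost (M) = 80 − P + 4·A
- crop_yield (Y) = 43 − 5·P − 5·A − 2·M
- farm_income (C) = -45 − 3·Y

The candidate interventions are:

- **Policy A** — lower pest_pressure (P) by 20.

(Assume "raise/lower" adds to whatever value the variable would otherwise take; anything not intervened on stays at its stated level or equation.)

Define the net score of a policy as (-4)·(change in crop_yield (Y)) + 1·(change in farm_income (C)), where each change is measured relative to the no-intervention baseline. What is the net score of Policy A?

Baseline:
  P = 112
  A = 149
  M = 80 − 112 + 4·149 = 564
  Y = 43 − 5·112 − 5·149 − 2·564 = -2390
  C = -45 − 3·(-2390) = 7125
Policy A (P − 20):
  P = 112 − 20 = 92
  A = 149
  M = 80 − 92 + 4·149 = 584
  Y = 43 − 5·92 − 5·149 − 2·584 = -2330
  C = -45 − 3·(-2330) = 6945
ΔY = -2330 − (-2390) = 60; ΔC = 6945 − 7125 = -180
Score = (-4)·60 + 1·(-180) = -420

-420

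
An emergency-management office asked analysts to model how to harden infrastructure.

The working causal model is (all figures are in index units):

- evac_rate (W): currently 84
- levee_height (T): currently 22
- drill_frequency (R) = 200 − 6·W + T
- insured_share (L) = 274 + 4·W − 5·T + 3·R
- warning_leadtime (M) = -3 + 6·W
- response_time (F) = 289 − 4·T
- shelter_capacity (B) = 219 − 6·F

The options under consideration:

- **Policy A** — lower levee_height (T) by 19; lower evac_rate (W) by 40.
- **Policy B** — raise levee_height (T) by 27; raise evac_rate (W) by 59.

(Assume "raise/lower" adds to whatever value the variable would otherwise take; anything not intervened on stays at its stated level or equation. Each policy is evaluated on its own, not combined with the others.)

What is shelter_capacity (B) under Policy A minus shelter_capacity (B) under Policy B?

Policy A (T − 19, W − 40):
  T = 22 − 19 = 3
  F = 289 − 4·3 = 277
  B = 219 − 6·277 = -1443
Policy B (T + 27, W + 59):
  T = 22 + 27 = 49
  F = 289 − 4·49 = 93
  B = 219 − 6·93 = -339
B: -1443 − (-339) = -1104

-1104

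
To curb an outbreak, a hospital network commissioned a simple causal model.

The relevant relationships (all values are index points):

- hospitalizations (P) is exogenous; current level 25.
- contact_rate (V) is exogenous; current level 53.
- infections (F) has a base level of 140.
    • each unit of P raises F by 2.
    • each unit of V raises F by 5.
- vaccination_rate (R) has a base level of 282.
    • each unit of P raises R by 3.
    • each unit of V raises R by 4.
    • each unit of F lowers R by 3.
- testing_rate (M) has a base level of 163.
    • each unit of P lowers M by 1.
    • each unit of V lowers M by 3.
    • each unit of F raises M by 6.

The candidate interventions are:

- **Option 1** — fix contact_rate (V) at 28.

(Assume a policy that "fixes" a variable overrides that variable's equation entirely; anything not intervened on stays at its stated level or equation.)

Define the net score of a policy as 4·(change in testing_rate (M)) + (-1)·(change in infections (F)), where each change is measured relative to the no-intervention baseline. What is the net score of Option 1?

-2575

Baseline:
  P = 25
  V = 53
  F = 140 + 2·25 + 5·53 = 455
  M = 163 − 25 − 3·53 + 6·455 = 2709
Option 1 (V := 28):
  P = 25
  V = 28
  F = 140 + 2·25 + 5·28 = 330
  M = 163 − 25 − 3·28 + 6·330 = 2034
ΔM = 2034 − 2709 = -675; ΔF = 330 − 455 = -125
Score = 4·(-675) + (-1)·(-125) = -2575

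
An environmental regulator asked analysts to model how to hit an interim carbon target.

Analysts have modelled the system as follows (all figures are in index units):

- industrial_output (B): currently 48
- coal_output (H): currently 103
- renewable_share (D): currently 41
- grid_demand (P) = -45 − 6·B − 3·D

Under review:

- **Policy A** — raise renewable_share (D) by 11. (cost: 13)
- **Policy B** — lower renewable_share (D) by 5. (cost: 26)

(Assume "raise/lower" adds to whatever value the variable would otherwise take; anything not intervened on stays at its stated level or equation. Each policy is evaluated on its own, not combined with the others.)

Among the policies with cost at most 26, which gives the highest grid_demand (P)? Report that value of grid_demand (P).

-441

Policy A (D + 11):
  B = 48
  D = 41 + 11 = 52
  P = -45 − 6·48 − 3·52 = -489
Policy B (D − 5):
  B = 48
  D = 41 − 5 = 36
  P = -45 − 6·48 − 3·36 = -441
Comparing — Policy A: P=-489, Policy B: P=-441. Highest is -441 (Policy B).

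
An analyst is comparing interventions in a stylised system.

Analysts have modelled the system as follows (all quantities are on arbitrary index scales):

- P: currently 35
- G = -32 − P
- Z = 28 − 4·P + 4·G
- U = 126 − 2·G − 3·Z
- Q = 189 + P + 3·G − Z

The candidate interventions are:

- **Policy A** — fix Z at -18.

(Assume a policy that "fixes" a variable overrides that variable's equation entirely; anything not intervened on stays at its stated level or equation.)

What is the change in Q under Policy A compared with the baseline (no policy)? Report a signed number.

-362

Baseline:
  P = 35
  G = -32 − 35 = -67
  Z = 28 − 4·35 + 4·(-67) = -380
  Q = 189 + 35 + 3·(-67) − (-380) = 403
Policy A (Z := -18):
  P = 35
  G = -32 − 35 = -67
  Z = -18
  Q = 189 + 35 + 3·(-67) − (-18) = 41
Change in Q: 41 − 403 = -362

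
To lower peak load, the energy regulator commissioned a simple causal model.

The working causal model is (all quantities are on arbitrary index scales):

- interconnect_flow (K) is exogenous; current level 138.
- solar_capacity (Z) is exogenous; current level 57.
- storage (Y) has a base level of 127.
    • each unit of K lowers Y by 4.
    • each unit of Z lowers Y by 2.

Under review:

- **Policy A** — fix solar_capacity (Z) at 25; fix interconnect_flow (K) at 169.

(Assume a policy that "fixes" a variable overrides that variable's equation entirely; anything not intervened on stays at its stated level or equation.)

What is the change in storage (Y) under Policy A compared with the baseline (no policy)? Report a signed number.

Baseline:
  K = 138
  Z = 57
  Y = 127 − 4·138 − 2·57 = -539
Policy A (Z := 25, K := 169):
  K = 169
  Z = 25
  Y = 127 − 4·169 − 2·25 = -599
Change in Y: -599 − (-539) = -60

-60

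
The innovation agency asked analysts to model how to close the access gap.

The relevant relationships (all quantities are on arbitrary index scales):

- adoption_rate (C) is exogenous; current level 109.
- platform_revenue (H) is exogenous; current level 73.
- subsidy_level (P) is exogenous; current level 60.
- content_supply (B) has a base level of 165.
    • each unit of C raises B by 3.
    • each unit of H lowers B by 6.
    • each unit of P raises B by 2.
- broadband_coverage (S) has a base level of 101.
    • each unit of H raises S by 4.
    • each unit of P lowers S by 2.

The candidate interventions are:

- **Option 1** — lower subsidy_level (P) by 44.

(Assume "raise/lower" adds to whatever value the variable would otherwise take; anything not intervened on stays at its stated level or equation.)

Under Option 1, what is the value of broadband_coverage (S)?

361

Option 1 (P − 44):
  H = 73
  P = 60 − 44 = 16
  S = 101 + 4·73 − 2·16 = 361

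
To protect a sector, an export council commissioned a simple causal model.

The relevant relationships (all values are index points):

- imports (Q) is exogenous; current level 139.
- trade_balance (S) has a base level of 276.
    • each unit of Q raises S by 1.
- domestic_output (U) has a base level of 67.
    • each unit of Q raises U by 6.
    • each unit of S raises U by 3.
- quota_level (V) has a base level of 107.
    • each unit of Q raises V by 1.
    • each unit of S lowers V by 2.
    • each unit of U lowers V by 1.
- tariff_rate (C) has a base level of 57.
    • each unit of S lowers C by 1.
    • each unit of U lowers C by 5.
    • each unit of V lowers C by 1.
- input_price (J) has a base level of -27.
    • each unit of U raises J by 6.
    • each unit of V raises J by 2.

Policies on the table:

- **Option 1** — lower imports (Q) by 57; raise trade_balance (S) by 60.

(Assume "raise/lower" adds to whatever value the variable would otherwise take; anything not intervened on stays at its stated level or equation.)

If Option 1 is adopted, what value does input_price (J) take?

5931

Option 1 (Q − 57, S + 60):
  Q = 139 − 57 = 82
  S = 276 + 82 (+60 from intervention) = 418
  U = 67 + 6·82 + 3·418 = 1813
  V = 107 + 82 − 2·418 − 1813 = -2460
  J = -27 + 6·1813 + 2·(-2460) = 5931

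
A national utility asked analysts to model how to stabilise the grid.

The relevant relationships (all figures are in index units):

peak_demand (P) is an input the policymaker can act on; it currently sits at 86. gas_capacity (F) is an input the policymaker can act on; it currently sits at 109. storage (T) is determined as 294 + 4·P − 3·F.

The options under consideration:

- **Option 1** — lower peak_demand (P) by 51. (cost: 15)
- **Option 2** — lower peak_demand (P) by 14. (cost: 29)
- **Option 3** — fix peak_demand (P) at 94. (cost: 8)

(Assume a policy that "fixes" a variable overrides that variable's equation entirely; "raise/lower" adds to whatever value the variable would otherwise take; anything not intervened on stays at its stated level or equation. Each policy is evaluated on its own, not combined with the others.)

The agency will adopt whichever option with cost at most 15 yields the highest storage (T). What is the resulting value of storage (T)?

Option 1 (P − 51):
  P = 86 − 51 = 35
  F = 109
  T = 294 + 4·35 − 3·109 = 107
Option 3 (P := 94):
  P = 94
  F = 109
  T = 294 + 4·94 − 3·109 = 343
Comparing — Option 1: T=107, Option 3: T=343. Highest is 343 (Option 3).

343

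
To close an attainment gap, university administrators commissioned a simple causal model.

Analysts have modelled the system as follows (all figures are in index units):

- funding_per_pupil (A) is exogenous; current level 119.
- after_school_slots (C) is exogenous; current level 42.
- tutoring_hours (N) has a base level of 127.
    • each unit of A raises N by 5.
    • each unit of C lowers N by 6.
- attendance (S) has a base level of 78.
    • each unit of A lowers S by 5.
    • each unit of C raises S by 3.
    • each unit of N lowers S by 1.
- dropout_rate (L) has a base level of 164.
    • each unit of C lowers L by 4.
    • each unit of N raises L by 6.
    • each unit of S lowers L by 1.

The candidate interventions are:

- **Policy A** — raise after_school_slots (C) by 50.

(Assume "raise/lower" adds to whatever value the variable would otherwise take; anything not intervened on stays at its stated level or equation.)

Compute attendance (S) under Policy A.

-411

Policy A (C + 50):
  A = 119
  C = 42 + 50 = 92
  N = 127 + 5·119 − 6·92 = 170
  S = 78 − 5·119 + 3·92 − 170 = -411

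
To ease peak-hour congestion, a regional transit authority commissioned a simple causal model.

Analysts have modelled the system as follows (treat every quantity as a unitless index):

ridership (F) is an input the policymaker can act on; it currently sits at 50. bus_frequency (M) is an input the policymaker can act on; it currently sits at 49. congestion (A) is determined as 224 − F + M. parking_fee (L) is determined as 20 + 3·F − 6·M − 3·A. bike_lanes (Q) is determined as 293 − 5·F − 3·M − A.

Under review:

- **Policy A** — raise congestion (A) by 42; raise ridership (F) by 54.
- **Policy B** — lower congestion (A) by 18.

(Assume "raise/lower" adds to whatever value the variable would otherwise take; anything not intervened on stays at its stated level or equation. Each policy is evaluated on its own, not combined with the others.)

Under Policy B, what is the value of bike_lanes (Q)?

Policy B (A − 18):
  F = 50
  M = 49
  A = 224 − 50 + 49 (−18 from intervention) = 205
  Q = 293 − 5·50 − 3·49 − 205 = -309

-309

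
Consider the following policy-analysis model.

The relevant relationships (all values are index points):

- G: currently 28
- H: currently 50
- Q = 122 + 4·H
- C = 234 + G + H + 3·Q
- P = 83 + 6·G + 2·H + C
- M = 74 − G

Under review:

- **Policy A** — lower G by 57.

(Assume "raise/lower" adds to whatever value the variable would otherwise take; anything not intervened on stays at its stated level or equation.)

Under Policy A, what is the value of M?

Policy A (G − 57):
  G = 28 − 57 = -29
  M = 74 − (-29) = 103

103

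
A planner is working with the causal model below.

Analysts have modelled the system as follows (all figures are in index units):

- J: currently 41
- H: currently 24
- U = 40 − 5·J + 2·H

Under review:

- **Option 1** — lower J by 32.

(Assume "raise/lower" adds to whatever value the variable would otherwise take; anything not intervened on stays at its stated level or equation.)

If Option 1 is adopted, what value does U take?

Option 1 (J − 32):
  J = 41 − 32 = 9
  H = 24
  U = 40 − 5·9 + 2·24 = 43

43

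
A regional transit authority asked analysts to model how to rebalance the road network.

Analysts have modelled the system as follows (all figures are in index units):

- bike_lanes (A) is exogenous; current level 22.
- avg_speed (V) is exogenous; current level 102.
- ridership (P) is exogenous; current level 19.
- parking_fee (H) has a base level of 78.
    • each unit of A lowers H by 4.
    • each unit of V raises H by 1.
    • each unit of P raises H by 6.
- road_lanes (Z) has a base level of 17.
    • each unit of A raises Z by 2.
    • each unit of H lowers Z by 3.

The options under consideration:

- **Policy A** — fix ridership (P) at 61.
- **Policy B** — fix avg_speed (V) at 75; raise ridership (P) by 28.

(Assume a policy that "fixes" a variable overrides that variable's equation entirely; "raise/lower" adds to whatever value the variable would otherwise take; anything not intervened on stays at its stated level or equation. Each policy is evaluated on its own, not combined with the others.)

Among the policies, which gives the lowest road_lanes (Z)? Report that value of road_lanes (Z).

-1313

Policy A (P := 61):
  A = 22
  V = 102
  P = 61
  H = 78 − 4·22 + 102 + 6·61 = 458
  Z = 17 + 2·22 − 3·458 = -1313
Policy B (V := 75, P + 28):
  A = 22
  V = 75
  P = 19 + 28 = 47
  H = 78 − 4·22 + 75 + 6·47 = 347
  Z = 17 + 2·22 − 3·347 = -980
Comparing — Policy A: Z=-1313, Policy B: Z=-980. Lowest is -1313 (Policy A).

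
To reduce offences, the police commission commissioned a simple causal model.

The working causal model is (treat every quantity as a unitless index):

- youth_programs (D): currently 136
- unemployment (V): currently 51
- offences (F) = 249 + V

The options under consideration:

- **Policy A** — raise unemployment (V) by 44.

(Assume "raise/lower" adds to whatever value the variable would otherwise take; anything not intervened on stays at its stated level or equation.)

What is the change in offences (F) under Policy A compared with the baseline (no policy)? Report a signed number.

Baseline:
  V = 51
  F = 249 + 51 = 300
Policy A (V + 44):
  V = 51 + 44 = 95
  F = 249 + 95 = 344
Change in F: 344 − 300 = 44

44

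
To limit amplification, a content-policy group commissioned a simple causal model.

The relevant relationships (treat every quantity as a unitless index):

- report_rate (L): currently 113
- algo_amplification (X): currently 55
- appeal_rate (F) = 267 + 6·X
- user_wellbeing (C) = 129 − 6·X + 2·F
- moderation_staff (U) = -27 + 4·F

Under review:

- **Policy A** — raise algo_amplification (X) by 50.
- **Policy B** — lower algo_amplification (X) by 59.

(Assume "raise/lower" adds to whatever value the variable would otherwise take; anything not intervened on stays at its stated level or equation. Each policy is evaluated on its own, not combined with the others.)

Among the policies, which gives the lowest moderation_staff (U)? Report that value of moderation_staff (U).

Policy A (X + 50):
  X = 55 + 50 = 105
  F = 267 + 6·105 = 897
  U = -27 + 4·897 = 3561
Policy B (X − 59):
  X = 55 − 59 = -4
  F = 267 + 6·(-4) = 243
  U = -27 + 4·243 = 945
Comparing — Policy A: U=3561, Policy B: U=945. Lowest is 945 (Policy B).

945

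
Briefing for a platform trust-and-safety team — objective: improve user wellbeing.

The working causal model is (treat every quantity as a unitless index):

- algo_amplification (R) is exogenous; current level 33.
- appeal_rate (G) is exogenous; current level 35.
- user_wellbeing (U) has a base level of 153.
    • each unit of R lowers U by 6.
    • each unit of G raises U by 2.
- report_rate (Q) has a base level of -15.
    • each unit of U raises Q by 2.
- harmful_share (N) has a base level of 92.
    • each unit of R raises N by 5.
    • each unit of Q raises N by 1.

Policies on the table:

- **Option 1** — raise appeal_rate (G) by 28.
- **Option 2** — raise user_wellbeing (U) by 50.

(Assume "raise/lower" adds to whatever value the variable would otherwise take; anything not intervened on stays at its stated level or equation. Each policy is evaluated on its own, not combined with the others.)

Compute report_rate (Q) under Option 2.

135

Option 2 (U + 50):
  R = 33
  G = 35
  U = 153 − 6·33 + 2·35 (+50 from intervention) = 75
  Q = -15 + 2·75 = 135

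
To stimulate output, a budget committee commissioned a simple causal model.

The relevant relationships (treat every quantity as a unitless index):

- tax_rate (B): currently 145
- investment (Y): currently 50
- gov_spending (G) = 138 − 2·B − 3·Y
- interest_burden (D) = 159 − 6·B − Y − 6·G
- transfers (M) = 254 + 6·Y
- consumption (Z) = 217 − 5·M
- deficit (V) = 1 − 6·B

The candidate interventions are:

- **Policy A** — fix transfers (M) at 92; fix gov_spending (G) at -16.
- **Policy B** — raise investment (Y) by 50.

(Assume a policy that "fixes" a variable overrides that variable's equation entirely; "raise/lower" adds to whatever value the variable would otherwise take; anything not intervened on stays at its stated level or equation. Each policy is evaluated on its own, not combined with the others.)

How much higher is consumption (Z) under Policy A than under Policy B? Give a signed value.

3810

Policy A (M := 92, G := -16):
  Y = 50
  M = 92
  Z = 217 − 5·92 = -243
Policy B (Y + 50):
  Y = 50 + 50 = 100
  M = 254 + 6·100 = 854
  Z = 217 − 5·854 = -4053
Z: -243 − (-4053) = 3810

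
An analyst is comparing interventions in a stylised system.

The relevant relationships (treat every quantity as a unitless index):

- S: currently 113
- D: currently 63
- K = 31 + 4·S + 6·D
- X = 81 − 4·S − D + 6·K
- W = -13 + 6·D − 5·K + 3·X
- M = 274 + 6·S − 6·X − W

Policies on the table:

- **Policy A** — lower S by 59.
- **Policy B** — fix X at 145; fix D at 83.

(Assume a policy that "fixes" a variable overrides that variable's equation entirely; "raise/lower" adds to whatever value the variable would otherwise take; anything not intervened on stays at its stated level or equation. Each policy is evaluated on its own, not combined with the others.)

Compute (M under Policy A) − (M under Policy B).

-32677

Policy A (S − 59):
  S = 113 − 59 = 54
  D = 63
  K = 31 + 4·54 + 6·63 = 625
  X = 81 − 4·54 − 63 + 6·625 = 3552
  W = -13 + 6·63 − 5·625 + 3·3552 = 7896
  M = 274 + 6·54 − 6·3552 − 7896 = -28610
Policy B (X := 145, D := 83):
  S = 113
  D = 83
  K = 31 + 4·113 + 6·83 = 981
  X = 145
  W = -13 + 6·83 − 5·981 + 3·145 = -3985
  M = 274 + 6·113 − 6·145 − (-3985) = 4067
M: -28610 − 4067 = -32677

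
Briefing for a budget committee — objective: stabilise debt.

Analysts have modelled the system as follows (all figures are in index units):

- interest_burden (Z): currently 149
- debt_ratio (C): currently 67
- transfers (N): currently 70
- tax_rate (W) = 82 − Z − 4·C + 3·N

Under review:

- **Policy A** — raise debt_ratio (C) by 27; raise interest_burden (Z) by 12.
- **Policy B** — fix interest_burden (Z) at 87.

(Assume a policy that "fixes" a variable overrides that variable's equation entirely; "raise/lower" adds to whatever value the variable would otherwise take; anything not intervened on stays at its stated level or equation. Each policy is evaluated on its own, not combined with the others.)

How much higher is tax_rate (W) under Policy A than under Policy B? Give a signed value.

-182

Policy A (C + 27, Z + 12):
  Z = 149 + 12 = 161
  C = 67 + 27 = 94
  N = 70
  W = 82 − 161 − 4·94 + 3·70 = -245
Policy B (Z := 87):
  Z = 87
  C = 67
  N = 70
  W = 82 − 87 − 4·67 + 3·70 = -63
W: -245 − (-63) = -182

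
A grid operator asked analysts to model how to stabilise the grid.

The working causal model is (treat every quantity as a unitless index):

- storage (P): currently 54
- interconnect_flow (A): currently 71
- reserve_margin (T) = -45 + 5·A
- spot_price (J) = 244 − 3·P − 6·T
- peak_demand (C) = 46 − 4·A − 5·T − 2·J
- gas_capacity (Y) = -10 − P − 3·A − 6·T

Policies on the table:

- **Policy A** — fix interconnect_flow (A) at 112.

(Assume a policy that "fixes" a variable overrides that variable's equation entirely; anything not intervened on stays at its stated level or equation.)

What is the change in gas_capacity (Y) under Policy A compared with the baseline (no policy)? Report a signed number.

-1353

Baseline:
  P = 54
  A = 71
  T = -45 + 5·71 = 310
  Y = -10 − 54 − 3·71 − 6·310 = -2137
Policy A (A := 112):
  P = 54
  A = 112
  T = -45 + 5·112 = 515
  Y = -10 − 54 − 3·112 − 6·515 = -3490
Change in Y: -3490 − (-2137) = -1353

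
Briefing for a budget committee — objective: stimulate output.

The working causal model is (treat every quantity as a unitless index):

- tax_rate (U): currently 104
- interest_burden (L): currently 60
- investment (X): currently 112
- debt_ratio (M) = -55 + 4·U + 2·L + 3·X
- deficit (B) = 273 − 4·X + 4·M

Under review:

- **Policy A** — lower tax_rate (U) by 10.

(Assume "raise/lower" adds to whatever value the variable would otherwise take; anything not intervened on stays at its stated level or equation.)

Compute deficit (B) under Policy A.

Policy A (U − 10):
  U = 104 − 10 = 94
  L = 60
  X = 112
  M = -55 + 4·94 + 2·60 + 3·112 = 777
  B = 273 − 4·112 + 4·777 = 2933

2933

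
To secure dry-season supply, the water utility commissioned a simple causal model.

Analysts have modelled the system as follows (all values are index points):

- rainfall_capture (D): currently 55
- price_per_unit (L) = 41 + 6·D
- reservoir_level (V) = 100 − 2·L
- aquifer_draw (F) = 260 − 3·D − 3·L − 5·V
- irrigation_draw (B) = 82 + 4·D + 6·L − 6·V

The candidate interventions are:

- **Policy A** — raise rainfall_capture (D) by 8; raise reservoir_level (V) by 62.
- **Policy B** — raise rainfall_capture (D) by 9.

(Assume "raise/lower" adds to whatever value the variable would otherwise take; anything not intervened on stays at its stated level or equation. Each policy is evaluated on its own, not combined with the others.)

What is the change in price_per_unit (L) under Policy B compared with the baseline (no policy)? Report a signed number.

54

Baseline:
  D = 55
  L = 41 + 6·55 = 371
Policy B (D + 9):
  D = 55 + 9 = 64
  L = 41 + 6·64 = 425
Change in L: 425 − 371 = 54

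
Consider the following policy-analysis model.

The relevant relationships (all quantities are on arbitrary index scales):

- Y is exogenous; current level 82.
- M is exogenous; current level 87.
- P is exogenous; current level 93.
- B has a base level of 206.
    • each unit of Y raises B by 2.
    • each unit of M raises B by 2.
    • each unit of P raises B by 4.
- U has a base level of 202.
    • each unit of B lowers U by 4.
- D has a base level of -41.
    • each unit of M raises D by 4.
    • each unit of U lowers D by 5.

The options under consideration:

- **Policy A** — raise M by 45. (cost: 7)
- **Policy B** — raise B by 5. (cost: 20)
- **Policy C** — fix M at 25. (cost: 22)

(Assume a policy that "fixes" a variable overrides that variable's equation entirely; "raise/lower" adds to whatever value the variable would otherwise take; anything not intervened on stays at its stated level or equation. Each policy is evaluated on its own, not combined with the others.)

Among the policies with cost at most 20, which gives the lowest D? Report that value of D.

Policy A (M + 45):
  Y = 82
  M = 87 + 45 = 132
  P = 93
  B = 206 + 2·82 + 2·132 + 4·93 = 1006
  U = 202 − 4·1006 = -3822
  D = -41 + 4·132 − 5·(-3822) = 19597
Policy B (B + 5):
  Y = 82
  M = 87
  P = 93
  B = 206 + 2·82 + 2·87 + 4·93 (+5 from intervention) = 921
  U = 202 − 4·921 = -3482
  D = -41 + 4·87 − 5·(-3482) = 17717
Comparing — Policy A: D=19597, Policy B: D=17717. Lowest is 17717 (Policy B).

17717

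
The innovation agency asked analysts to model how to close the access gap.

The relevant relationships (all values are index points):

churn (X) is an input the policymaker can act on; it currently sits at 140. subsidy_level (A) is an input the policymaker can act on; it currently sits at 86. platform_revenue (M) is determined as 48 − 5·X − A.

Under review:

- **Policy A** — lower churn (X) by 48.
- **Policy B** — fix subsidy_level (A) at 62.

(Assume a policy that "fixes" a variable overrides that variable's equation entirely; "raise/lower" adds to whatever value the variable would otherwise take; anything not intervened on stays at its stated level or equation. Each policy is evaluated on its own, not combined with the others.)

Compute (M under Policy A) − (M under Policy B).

216

Policy A (X − 48):
  X = 140 − 48 = 92
  A = 86
  M = 48 − 5·92 − 86 = -498
Policy B (A := 62):
  X = 140
  A = 62
  M = 48 − 5·140 − 62 = -714
M: -498 − (-714) = 216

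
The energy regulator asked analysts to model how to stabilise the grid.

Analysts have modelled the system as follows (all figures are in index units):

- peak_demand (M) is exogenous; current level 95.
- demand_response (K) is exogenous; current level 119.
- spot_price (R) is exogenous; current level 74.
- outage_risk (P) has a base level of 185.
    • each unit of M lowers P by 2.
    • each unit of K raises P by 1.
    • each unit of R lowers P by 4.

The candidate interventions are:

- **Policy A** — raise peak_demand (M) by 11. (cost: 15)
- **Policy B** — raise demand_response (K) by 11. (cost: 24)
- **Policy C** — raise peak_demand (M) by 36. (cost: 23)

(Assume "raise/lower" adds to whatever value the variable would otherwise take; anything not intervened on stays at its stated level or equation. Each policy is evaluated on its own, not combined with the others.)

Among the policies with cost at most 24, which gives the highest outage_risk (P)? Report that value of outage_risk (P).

Policy A (M + 11):
  M = 95 + 11 = 106
  K = 119
  R = 74
  P = 185 − 2·106 + 119 − 4·74 = -204
Policy B (K + 11):
  M = 95
  K = 119 + 11 = 130
  R = 74
  P = 185 − 2·95 + 130 − 4·74 = -171
Policy C (M + 36):
  M = 95 + 36 = 131
  K = 119
  R = 74
  P = 185 − 2·131 + 119 − 4·74 = -254
Comparing — Policy A: P=-204, Policy B: P=-171, Policy C: P=-254. Highest is -171 (Policy B).

-171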